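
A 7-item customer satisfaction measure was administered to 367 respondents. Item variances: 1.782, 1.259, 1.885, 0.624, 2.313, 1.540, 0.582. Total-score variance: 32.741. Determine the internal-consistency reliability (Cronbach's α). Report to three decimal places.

α = 0.811

Σσ²ᵢ = 1.782 + 1.259 + 1.885 + 0.624 + 2.313 + 1.540 + 0.582 = 9.985
α = (k/(k−1))·(1 − Σσ²ᵢ/σ²_T) = (7/6)·(1 − 9.985/32.741) = 0.811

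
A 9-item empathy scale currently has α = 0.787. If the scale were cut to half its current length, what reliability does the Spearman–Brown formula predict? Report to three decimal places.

predicted reliability = 0.649

Length factor m = 1/2
α' = m·α / (1 − (1−m)·α)
   = 1/2 × 0.787 / (1 − (1 − 1/2) × 0.787)
   = 0.3935 / 0.6065 = 0.649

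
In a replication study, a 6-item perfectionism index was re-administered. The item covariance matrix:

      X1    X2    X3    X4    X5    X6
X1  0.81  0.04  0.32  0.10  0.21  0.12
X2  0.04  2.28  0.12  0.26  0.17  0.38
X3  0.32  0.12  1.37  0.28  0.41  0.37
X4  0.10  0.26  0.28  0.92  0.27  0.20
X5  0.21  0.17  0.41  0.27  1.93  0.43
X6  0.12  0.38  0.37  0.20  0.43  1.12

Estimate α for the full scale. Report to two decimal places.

α = 0.56

sum of item variances = 0.81 + 2.28 + 1.37 + 0.92 + 1.93 + 1.12 = 8.43
Sum of the distinct covariances = 3.68
Var(T) = 8.43 + 2 × 3.68 = 15.79
α = (k/(k−1))·(1 − sum of item variances/Var(T)) = (6/5)·(1 − 8.43/15.79) = 0.56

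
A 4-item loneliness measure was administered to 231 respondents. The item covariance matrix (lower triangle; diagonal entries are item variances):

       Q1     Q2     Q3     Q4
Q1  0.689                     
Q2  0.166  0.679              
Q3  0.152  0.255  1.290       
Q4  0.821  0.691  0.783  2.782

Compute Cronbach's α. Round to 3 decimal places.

Cronbach's α = 0.684

sum of item variances = 0.689 + 0.679 + 1.290 + 2.782 = 5.440
Sum of off-diagonal covariances = 2.868
σ²_total = 5.440 + 2 × 2.868 = 11.176
α = (k/(k−1))·(1 − sum of item variances/σ²_total) = (4/3)·(1 − 5.440/11.176) = 0.684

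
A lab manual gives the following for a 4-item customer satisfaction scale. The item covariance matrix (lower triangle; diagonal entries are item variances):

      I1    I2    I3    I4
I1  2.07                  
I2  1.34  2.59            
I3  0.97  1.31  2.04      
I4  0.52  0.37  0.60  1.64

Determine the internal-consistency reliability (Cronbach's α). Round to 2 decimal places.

Cronbach's α = 0.73

ΣVar(i) = 2.07 + 2.59 + 2.04 + 1.64 = 8.34
Sum of the distinct covariances = 5.11
σ²_total = 8.34 + 2 × 5.11 = 18.56
α = (k/(k−1))·(1 − ΣVar(i)/σ²_total) = (4/3)·(1 − 8.34/18.56) = 0.73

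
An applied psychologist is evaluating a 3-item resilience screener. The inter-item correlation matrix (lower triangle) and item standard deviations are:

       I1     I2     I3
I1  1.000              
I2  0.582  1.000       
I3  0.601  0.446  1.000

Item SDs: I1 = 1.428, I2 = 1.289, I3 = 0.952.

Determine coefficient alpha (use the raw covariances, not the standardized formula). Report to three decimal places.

coefficient alpha = 0.771

Σσ²ᵢ = 1.428² + 1.289² + 0.952² = 4.6070
Covariances σ_ij = r_ij · s_i · s_j:
  σ(I1,I2) = 0.582 × 1.428 × 1.289 = 1.0713
  σ(I1,I3) = 0.601 × 1.428 × 0.952 = 0.8170
  σ(I2,I3) = 0.446 × 1.289 × 0.952 = 0.5473
σ²_T = Σσ²ᵢ + 2·Σσ_ij = 4.6070 + 2 × 2.4356 = 9.4782
α = (3/2)·(1 − 4.6070/9.4782) = 0.771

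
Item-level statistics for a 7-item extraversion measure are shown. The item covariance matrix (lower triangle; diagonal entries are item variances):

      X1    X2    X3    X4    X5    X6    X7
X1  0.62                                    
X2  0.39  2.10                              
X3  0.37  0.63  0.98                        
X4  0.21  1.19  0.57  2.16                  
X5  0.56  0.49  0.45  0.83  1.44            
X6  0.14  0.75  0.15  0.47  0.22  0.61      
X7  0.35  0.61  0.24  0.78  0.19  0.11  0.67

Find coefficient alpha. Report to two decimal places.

ΣVar(i) = 0.62 + 2.10 + 0.98 + 2.16 + 1.44 + 0.61 + 0.67 = 8.58
Σ_{i<j} σ_ij = 9.70
σ²_total = 8.58 + 2 × 9.70 = 27.98
α = (k/(k−1))·(1 − ΣVar(i)/σ²_total) = (7/6)·(1 − 8.58/27.98) = 0.81

α = 0.81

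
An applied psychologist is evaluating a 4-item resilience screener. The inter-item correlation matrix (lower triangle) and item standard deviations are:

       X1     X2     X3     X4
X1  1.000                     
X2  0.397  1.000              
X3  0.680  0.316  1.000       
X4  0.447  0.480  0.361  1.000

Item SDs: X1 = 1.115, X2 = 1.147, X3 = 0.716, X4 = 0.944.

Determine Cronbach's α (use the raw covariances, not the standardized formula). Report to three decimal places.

α = 0.750

Σσ²ᵢ = 1.115² + 1.147² + 0.716² + 0.944² = 3.9626
Covariances σ_ij = r_ij · s_i · s_j:
  σ(X1,X2) = 0.397 × 1.115 × 1.147 = 0.5077
  σ(X1,X3) = 0.680 × 1.115 × 0.716 = 0.5429
  σ(X1,X4) = 0.447 × 1.115 × 0.944 = 0.4705
  σ(X2,X3) = 0.316 × 1.147 × 0.716 = 0.2595
  σ(X2,X4) = 0.480 × 1.147 × 0.944 = 0.5197
  σ(X3,X4) = 0.361 × 0.716 × 0.944 = 0.2440
σ²_T = Σσ²ᵢ + 2·Σσ_ij = 3.9626 + 2 × 2.5443 = 9.0512
α = (4/3)·(1 − 3.9626/9.0512) = 0.750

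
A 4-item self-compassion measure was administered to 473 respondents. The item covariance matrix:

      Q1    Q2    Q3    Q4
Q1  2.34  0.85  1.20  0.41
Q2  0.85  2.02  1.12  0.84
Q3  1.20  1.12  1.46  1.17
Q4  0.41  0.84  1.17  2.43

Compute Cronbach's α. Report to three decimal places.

α = 0.767

ΣVar(i) = 2.34 + 2.02 + 1.46 + 2.43 = 8.25
Sum of the distinct covariances = 5.59
total variance = 8.25 + 2 × 5.59 = 19.43
α = (k/(k−1))·(1 − ΣVar(i)/total variance) = (4/3)·(1 − 8.25/19.43) = 0.767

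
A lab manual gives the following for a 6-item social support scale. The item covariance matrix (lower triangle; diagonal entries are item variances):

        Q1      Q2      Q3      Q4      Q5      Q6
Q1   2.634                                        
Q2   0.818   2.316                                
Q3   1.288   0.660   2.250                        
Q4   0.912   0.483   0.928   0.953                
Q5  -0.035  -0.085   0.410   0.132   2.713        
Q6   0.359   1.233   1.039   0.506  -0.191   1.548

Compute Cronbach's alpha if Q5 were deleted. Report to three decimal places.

Cronbach's alpha = 0.786

Remaining items: Q1, Q2, Q3, Q4, Q6 (k = 5).
Σσ²ᵢ = 2.634 + 2.316 + 2.250 + 0.953 + 1.548 = 9.701
total variance = 9.701 + 2 × 8.226 = 26.153
α (item deleted) = (5/4)·(1 − 9.701/26.153) = 0.786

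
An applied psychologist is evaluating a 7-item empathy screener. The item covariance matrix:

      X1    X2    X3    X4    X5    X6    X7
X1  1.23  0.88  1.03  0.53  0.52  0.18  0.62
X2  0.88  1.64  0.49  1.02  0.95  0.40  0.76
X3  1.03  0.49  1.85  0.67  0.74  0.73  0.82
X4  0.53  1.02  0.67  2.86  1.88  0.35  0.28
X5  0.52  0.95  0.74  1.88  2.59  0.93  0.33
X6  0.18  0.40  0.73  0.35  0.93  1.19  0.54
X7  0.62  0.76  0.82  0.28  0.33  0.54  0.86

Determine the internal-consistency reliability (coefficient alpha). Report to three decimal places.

Σσᵢ² = 1.23 + 1.64 + 1.85 + 2.86 + 2.59 + 1.19 + 0.86 = 12.22
Sum of off-diagonal covariances = 14.65
σ²_total = 12.22 + 2 × 14.65 = 41.52
α = (k/(k−1))·(1 − Σσᵢ²/σ²_total) = (7/6)·(1 − 12.22/41.52) = 0.823

coefficient alpha = 0.823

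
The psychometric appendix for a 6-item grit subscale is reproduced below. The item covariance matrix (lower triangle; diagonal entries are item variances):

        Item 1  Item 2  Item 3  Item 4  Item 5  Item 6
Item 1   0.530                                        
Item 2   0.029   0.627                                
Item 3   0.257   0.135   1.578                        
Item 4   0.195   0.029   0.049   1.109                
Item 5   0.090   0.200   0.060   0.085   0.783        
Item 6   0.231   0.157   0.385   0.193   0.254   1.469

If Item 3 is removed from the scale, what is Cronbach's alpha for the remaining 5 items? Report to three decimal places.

α = 0.491

Remaining items: Item 1, Item 2, Item 4, Item 5, Item 6 (k = 5).
Σσ²ᵢ = 0.530 + 0.627 + 1.109 + 0.783 + 1.469 = 4.518
σ²_T = 4.518 + 2 × 1.463 = 7.444
α (item deleted) = (5/4)·(1 − 4.518/7.444) = 0.491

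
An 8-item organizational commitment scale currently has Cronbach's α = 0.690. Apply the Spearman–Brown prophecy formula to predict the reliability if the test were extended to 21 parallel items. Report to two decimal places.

predicted reliability = 0.85

Length factor m = 21/8 = 2.6250
α' = m·α / (1 + (m−1)·α)
   = 21/8 × 0.690 / (1 + (21/8 − 1) × 0.690)
   = 1.8112 / 2.1212 = 0.85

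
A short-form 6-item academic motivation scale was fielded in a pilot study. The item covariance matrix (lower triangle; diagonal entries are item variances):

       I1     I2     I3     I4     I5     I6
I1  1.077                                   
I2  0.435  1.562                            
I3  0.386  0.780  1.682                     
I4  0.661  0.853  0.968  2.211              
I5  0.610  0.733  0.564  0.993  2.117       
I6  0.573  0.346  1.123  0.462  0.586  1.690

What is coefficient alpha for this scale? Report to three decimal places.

sum of item variances = 1.077 + 1.562 + 1.682 + 2.211 + 2.117 + 1.690 = 10.339
Sum of off-diagonal covariances = 10.073
Var(T) = 10.339 + 2 × 10.073 = 30.485
α = (k/(k−1))·(1 − sum of item variances/Var(T)) = (6/5)·(1 − 10.339/30.485) = 0.793

coefficient alpha = 0.793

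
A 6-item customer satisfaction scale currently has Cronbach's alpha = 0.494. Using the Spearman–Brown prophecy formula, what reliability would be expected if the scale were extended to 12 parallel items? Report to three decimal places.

predicted reliability = 0.661

Length factor m = 12/6 = 2.0000
α' = m·α / (1 + (m−1)·α)
   = 12/6 × 0.494 / (1 + (12/6 − 1) × 0.494)
   = 0.9880 / 1.4940 = 0.661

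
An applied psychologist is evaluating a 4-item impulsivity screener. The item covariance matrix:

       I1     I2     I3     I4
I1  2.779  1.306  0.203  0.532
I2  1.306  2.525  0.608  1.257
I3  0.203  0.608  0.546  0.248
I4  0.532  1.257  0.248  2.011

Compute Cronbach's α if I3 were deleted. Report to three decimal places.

Remaining items: I1, I2, I4 (k = 3).
Σσᵢ² = 2.779 + 2.525 + 2.011 = 7.315
total variance = 7.315 + 2 × 3.095 = 13.505
α (item deleted) = (3/2)·(1 − 7.315/13.505) = 0.688

α = 0.688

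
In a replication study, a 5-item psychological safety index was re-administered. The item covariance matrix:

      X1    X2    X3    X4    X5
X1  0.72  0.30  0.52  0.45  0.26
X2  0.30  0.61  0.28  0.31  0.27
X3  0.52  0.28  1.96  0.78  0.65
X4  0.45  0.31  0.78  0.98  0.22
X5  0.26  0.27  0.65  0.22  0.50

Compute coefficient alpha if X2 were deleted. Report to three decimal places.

Remaining items: X1, X3, X4, X5 (k = 4).
Σσᵢ² = 0.72 + 1.96 + 0.98 + 0.50 = 4.16
Var(T) = 4.16 + 2 × 2.88 = 9.92
α (item deleted) = (4/3)·(1 − 4.16/9.92) = 0.774

α = 0.774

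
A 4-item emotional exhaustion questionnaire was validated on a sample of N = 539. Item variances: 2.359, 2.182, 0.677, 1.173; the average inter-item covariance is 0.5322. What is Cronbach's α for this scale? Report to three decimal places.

α = 0.666

Σσ²ᵢ = 2.359 + 2.182 + 0.677 + 1.173 = 6.391
Sum of the 6 distinct covariances = 6 × 0.5322 = 3.1932
total variance = Σσ²ᵢ + 2·Σcov = 6.391 + 2 × 3.1932 = 12.7774
α = (4/3)·(1 − 6.391/12.7774) = 0.666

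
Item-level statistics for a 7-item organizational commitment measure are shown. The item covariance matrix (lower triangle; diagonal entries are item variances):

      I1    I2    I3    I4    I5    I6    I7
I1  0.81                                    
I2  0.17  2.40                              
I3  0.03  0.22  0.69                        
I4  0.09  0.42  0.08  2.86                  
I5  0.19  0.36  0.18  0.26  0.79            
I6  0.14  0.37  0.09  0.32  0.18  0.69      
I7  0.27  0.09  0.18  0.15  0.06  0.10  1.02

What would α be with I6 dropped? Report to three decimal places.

Remaining items: I1, I2, I3, I4, I5, I7 (k = 6).
Σσᵢ² = 0.81 + 2.40 + 0.69 + 2.86 + 0.79 + 1.02 = 8.57
Var(T) = 8.57 + 2 × 2.75 = 14.07
α (item deleted) = (6/5)·(1 − 8.57/14.07) = 0.469

α = 0.469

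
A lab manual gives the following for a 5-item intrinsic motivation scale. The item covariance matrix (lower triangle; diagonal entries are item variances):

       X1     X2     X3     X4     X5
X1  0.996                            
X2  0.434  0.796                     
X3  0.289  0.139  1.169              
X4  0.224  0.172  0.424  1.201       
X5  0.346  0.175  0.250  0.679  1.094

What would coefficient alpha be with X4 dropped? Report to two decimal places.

α = 0.59

Remaining items: X1, X2, X3, X5 (k = 4).
ΣVar(i) = 0.996 + 0.796 + 1.169 + 1.094 = 4.055
Var(T) = 4.055 + 2 × 1.633 = 7.321
α (item deleted) = (4/3)·(1 − 4.055/7.321) = 0.59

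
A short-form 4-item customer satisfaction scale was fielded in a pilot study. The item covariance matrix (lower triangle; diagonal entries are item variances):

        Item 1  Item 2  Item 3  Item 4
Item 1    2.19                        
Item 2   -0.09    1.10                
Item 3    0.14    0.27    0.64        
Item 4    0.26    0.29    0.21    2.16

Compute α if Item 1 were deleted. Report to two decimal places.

Remaining items: Item 2, Item 3, Item 4 (k = 3).
ΣVar(i) = 1.10 + 0.64 + 2.16 = 3.90
total variance = 3.90 + 2 × 0.77 = 5.44
α (item deleted) = (3/2)·(1 − 3.90/5.44) = 0.42

α = 0.42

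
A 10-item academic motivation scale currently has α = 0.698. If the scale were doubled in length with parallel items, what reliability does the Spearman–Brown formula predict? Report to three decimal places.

predicted reliability = 0.822

Length factor m = 2
α' = m·α / (1 + (m−1)·α)
   = 2 × 0.698 / (1 + (2 − 1) × 0.698)
   = 1.3960 / 1.6980 = 0.822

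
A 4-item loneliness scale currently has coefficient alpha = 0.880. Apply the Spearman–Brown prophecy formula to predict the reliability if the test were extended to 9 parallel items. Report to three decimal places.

predicted reliability = 0.943

Length factor m = 9/4 = 2.2500
α' = m·α / (1 + (m−1)·α)
   = 9/4 × 0.880 / (1 + (9/4 − 1) × 0.880)
   = 1.9800 / 2.1000 = 0.943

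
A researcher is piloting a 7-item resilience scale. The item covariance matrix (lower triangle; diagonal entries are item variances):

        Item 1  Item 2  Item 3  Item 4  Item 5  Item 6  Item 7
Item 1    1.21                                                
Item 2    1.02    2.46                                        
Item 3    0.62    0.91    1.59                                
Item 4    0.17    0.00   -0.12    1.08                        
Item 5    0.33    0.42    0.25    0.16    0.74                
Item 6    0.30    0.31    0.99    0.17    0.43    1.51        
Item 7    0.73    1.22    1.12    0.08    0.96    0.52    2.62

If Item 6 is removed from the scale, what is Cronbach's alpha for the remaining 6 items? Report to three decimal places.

α = 0.742

Remaining items: Item 1, Item 2, Item 3, Item 4, Item 5, Item 7 (k = 6).
Σσᵢ² = 1.21 + 2.46 + 1.59 + 1.08 + 0.74 + 2.62 = 9.70
Var(T) = 9.70 + 2 × 7.87 = 25.44
α (item deleted) = (6/5)·(1 − 9.70/25.44) = 0.742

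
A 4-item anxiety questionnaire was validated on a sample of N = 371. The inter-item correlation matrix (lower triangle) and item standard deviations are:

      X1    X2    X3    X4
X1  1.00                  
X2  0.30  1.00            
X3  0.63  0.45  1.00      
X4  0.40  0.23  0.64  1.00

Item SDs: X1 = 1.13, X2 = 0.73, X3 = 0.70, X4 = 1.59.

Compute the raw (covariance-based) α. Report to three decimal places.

α = 0.701

Σσ²ᵢ = 1.13² + 0.73² + 0.70² + 1.59² = 4.8279
Covariances σ_ij = r_ij · s_i · s_j:
  σ(X1,X2) = 0.30 × 1.13 × 0.73 = 0.2475
  σ(X1,X3) = 0.63 × 1.13 × 0.70 = 0.4983
  σ(X1,X4) = 0.40 × 1.13 × 1.59 = 0.7187
  σ(X2,X3) = 0.45 × 0.73 × 0.70 = 0.2299
  σ(X2,X4) = 0.23 × 0.73 × 1.59 = 0.2670
  σ(X3,X4) = 0.64 × 0.70 × 1.59 = 0.7123
σ²_T = Σσ²ᵢ + 2·Σσ_ij = 4.8279 + 2 × 2.6737 = 10.1753
α = (4/3)·(1 − 4.8279/10.1753) = 0.701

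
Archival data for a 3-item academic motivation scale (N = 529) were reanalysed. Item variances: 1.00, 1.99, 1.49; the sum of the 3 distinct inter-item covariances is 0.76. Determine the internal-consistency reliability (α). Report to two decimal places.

α = 0.38

Σσᵢ² = 1.00 + 1.99 + 1.49 = 4.48
Sum of distinct covariances = 0.76
σ²_T = Σσᵢ² + 2·Σcov = 4.48 + 2 × 0.76 = 6.00
α = (3/2)·(1 − 4.48/6.00) = 0.38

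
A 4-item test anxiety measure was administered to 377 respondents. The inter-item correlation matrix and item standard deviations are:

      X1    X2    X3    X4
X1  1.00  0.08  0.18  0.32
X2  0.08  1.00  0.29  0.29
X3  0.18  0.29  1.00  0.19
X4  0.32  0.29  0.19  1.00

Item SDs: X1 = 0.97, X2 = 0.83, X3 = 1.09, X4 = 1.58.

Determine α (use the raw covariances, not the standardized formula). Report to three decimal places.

Σσ²ᵢ = 0.97² + 0.83² + 1.09² + 1.58² = 5.3143
Covariances σ_ij = r_ij · s_i · s_j:
  σ(X1,X2) = 0.08 × 0.97 × 0.83 = 0.0644
  σ(X1,X3) = 0.18 × 0.97 × 1.09 = 0.1903
  σ(X1,X4) = 0.32 × 0.97 × 1.58 = 0.4904
  σ(X2,X3) = 0.29 × 0.83 × 1.09 = 0.2624
  σ(X2,X4) = 0.29 × 0.83 × 1.58 = 0.3803
  σ(X3,X4) = 0.19 × 1.09 × 1.58 = 0.3272
σ²_T = Σσ²ᵢ + 2·Σσ_ij = 5.3143 + 2 × 1.7150 = 8.7443
α = (4/3)·(1 − 5.3143/8.7443) = 0.523

α = 0.523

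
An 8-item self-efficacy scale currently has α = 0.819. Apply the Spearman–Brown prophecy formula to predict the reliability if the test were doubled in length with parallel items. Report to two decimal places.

Length factor m = 2
α' = m·α / (1 + (m−1)·α)
   = 2 × 0.819 / (1 + (2 − 1) × 0.819)
   = 1.6380 / 1.8190 = 0.90

predicted reliability = 0.90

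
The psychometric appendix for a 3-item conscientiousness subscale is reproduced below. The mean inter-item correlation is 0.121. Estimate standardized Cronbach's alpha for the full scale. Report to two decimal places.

α = 0.29

Standardized α = k·r̄ / (1 + (k−1)·r̄) = 3 × 0.121 / (1 + 2 × 0.121)
  = 0.3630 / 1.2420 = 0.29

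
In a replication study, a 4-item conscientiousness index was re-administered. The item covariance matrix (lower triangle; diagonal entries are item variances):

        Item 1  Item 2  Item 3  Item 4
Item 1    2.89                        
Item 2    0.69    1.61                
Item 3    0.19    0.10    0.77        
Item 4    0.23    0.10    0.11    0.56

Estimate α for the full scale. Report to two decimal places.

α = 0.44

Σσ²ᵢ = 2.89 + 1.61 + 0.77 + 0.56 = 5.83
Σ_{i<j} σ_ij = 1.42
total variance = 5.83 + 2 × 1.42 = 8.67
α = (k/(k−1))·(1 − Σσ²ᵢ/total variance) = (4/3)·(1 − 5.83/8.67) = 0.44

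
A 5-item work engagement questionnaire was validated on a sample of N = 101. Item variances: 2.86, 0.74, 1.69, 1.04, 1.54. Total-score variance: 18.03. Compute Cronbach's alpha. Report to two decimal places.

ΣVar(i) = 2.86 + 0.74 + 1.69 + 1.04 + 1.54 = 7.87
α = (k/(k−1))·(1 − ΣVar(i)/σ²_total) = (5/4)·(1 − 7.87/18.03) = 0.70

α = 0.70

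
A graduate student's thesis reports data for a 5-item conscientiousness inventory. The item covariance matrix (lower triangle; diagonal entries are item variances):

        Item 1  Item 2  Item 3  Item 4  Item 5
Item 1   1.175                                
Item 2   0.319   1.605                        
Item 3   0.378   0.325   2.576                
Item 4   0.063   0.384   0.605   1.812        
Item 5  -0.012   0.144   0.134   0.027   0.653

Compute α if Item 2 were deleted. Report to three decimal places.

α = 0.370

Remaining items: Item 1, Item 3, Item 4, Item 5 (k = 4).
ΣVar(i) = 1.175 + 2.576 + 1.812 + 0.653 = 6.216
σ²_T = 6.216 + 2 × 1.195 = 8.606
α (item deleted) = (4/3)·(1 − 6.216/8.606) = 0.370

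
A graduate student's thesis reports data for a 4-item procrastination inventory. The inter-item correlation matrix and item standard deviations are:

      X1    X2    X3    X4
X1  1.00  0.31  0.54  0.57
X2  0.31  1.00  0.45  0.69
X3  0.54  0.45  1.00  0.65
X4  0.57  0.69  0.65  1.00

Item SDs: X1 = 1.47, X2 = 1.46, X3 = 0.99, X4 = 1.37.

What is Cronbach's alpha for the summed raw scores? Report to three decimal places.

Cronbach's alpha = 0.809

Σσ²ᵢ = 1.47² + 1.46² + 0.99² + 1.37² = 7.1495
Covariances σ_ij = r_ij · s_i · s_j:
  σ(X1,X2) = 0.31 × 1.47 × 1.46 = 0.6653
  σ(X1,X3) = 0.54 × 1.47 × 0.99 = 0.7859
  σ(X1,X4) = 0.57 × 1.47 × 1.37 = 1.1479
  σ(X2,X3) = 0.45 × 1.46 × 0.99 = 0.6504
  σ(X2,X4) = 0.69 × 1.46 × 1.37 = 1.3801
  σ(X3,X4) = 0.65 × 0.99 × 1.37 = 0.8816
σ²_T = Σσ²ᵢ + 2·Σσ_ij = 7.1495 + 2 × 5.5112 = 18.1719
α = (4/3)·(1 − 7.1495/18.1719) = 0.809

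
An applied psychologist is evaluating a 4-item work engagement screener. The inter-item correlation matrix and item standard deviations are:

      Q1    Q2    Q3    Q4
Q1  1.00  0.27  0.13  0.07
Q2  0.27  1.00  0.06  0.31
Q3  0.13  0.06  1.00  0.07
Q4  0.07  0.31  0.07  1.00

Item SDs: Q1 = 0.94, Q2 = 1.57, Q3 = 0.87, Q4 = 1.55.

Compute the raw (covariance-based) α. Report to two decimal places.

Σσ²ᵢ = 0.94² + 1.57² + 0.87² + 1.55² = 6.5079
Covariances σ_ij = r_ij · s_i · s_j:
  σ(Q1,Q2) = 0.27 × 0.94 × 1.57 = 0.3985
  σ(Q1,Q3) = 0.13 × 0.94 × 0.87 = 0.1063
  σ(Q1,Q4) = 0.07 × 0.94 × 1.55 = 0.1020
  σ(Q2,Q3) = 0.06 × 1.57 × 0.87 = 0.0820
  σ(Q2,Q4) = 0.31 × 1.57 × 1.55 = 0.7544
  σ(Q3,Q4) = 0.07 × 0.87 × 1.55 = 0.0944
σ²_T = Σσ²ᵢ + 2·Σσ_ij = 6.5079 + 2 × 1.5376 = 9.5831
α = (4/3)·(1 − 6.5079/9.5831) = 0.43

α = 0.43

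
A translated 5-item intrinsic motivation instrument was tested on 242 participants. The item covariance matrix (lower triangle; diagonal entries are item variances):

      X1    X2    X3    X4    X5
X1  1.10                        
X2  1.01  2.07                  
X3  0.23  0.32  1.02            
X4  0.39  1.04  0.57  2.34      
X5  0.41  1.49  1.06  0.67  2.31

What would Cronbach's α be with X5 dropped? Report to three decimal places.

α = 0.695

Remaining items: X1, X2, X3, X4 (k = 4).
Σσ²ᵢ = 1.10 + 2.07 + 1.02 + 2.34 = 6.53
σ²_T = 6.53 + 2 × 3.56 = 13.65
α (item deleted) = (4/3)·(1 − 6.53/13.65) = 0.695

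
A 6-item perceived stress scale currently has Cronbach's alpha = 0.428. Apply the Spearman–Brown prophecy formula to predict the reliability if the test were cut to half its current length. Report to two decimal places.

Length factor m = 1/2
α' = m·α / (1 − (1−m)·α)
   = 1/2 × 0.428 / (1 − (1 − 1/2) × 0.428)
   = 0.2140 / 0.7860 = 0.27

predicted reliability = 0.27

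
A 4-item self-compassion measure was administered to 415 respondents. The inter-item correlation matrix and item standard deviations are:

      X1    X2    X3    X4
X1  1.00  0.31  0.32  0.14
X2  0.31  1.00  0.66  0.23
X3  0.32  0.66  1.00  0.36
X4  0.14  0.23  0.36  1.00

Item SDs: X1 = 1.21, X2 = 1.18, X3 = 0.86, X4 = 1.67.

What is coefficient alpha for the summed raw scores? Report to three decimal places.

coefficient alpha = 0.611

Σσ²ᵢ = 1.21² + 1.18² + 0.86² + 1.67² = 6.3850
Covariances σ_ij = r_ij · s_i · s_j:
  σ(X1,X2) = 0.31 × 1.21 × 1.18 = 0.4426
  σ(X1,X3) = 0.32 × 1.21 × 0.86 = 0.3330
  σ(X1,X4) = 0.14 × 1.21 × 1.67 = 0.2829
  σ(X2,X3) = 0.66 × 1.18 × 0.86 = 0.6698
  σ(X2,X4) = 0.23 × 1.18 × 1.67 = 0.4532
  σ(X3,X4) = 0.36 × 0.86 × 1.67 = 0.5170
σ²_T = Σσ²ᵢ + 2·Σσ_ij = 6.3850 + 2 × 2.6985 = 11.7820
α = (4/3)·(1 − 6.3850/11.7820) = 0.611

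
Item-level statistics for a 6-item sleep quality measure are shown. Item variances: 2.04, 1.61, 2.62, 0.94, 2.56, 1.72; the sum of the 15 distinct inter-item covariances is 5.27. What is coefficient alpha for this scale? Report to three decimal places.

sum of item variances = 2.04 + 1.61 + 2.62 + 0.94 + 2.56 + 1.72 = 11.49
Sum of distinct covariances = 5.27
total variance = sum of item variances + 2·Σcov = 11.49 + 2 × 5.27 = 22.03
α = (6/5)·(1 − 11.49/22.03) = 0.574

α = 0.574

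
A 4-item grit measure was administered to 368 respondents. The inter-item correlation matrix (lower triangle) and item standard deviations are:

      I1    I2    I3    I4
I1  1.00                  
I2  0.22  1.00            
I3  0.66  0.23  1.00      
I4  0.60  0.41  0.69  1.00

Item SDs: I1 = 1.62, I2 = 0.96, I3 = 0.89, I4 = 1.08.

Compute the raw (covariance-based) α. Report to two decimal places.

α = 0.76

Σσ²ᵢ = 1.62² + 0.96² + 0.89² + 1.08² = 5.5045
Covariances σ_ij = r_ij · s_i · s_j:
  σ(I1,I2) = 0.22 × 1.62 × 0.96 = 0.3421
  σ(I1,I3) = 0.66 × 1.62 × 0.89 = 0.9516
  σ(I1,I4) = 0.60 × 1.62 × 1.08 = 1.0498
  σ(I2,I3) = 0.23 × 0.96 × 0.89 = 0.1965
  σ(I2,I4) = 0.41 × 0.96 × 1.08 = 0.4251
  σ(I3,I4) = 0.69 × 0.89 × 1.08 = 0.6632
σ²_T = Σσ²ᵢ + 2·Σσ_ij = 5.5045 + 2 × 3.6283 = 12.7611
α = (4/3)·(1 − 5.5045/12.7611) = 0.76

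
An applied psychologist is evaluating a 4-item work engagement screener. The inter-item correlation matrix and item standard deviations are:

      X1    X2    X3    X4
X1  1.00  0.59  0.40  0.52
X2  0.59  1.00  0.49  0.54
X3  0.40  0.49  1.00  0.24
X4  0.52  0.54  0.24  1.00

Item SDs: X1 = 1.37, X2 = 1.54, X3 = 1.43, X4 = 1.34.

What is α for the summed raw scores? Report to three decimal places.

α = 0.776

Σσ²ᵢ = 1.37² + 1.54² + 1.43² + 1.34² = 8.0890
Covariances σ_ij = r_ij · s_i · s_j:
  σ(X1,X2) = 0.59 × 1.37 × 1.54 = 1.2448
  σ(X1,X3) = 0.40 × 1.37 × 1.43 = 0.7836
  σ(X1,X4) = 0.52 × 1.37 × 1.34 = 0.9546
  σ(X2,X3) = 0.49 × 1.54 × 1.43 = 1.0791
  σ(X2,X4) = 0.54 × 1.54 × 1.34 = 1.1143
  σ(X3,X4) = 0.24 × 1.43 × 1.34 = 0.4599
σ²_T = Σσ²ᵢ + 2·Σσ_ij = 8.0890 + 2 × 5.6363 = 19.3616
α = (4/3)·(1 − 8.0890/19.3616) = 0.776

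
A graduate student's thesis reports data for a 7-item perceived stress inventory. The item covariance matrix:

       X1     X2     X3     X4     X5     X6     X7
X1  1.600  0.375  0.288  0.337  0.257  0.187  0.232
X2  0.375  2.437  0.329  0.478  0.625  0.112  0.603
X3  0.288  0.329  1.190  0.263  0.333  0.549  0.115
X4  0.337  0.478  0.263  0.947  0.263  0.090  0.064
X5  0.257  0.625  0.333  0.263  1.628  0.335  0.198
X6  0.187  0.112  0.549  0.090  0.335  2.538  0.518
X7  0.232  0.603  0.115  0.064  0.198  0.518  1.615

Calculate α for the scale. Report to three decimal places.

Σσ²ᵢ = 1.600 + 2.437 + 1.190 + 0.947 + 1.628 + 2.538 + 1.615 = 11.955
Sum of off-diagonal covariances = 6.551
σ²_T = 11.955 + 2 × 6.551 = 25.057
α = (k/(k−1))·(1 − Σσ²ᵢ/σ²_T) = (7/6)·(1 − 11.955/25.057) = 0.610

α = 0.610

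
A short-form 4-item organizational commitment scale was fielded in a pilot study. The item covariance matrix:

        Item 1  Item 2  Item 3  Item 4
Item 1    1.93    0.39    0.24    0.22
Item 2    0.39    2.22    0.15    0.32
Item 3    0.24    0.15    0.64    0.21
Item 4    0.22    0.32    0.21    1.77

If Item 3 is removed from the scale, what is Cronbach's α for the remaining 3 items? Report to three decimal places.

Remaining items: Item 1, Item 2, Item 4 (k = 3).
sum of item variances = 1.93 + 2.22 + 1.77 = 5.92
total variance = 5.92 + 2 × 0.93 = 7.78
α (item deleted) = (3/2)·(1 − 5.92/7.78) = 0.359

Cronbach's α = 0.359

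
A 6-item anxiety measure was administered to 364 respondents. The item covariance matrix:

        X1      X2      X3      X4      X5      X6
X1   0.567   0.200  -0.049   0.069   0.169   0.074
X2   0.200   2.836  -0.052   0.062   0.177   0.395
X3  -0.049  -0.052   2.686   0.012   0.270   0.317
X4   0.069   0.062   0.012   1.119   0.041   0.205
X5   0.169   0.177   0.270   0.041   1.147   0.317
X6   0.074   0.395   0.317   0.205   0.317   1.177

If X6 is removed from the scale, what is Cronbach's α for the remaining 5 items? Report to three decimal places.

Cronbach's α = 0.221

Remaining items: X1, X2, X3, X4, X5 (k = 5).
Σσᵢ² = 0.567 + 2.836 + 2.686 + 1.119 + 1.147 = 8.355
σ²_total = 8.355 + 2 × 0.899 = 10.153
α (item deleted) = (5/4)·(1 − 8.355/10.153) = 0.221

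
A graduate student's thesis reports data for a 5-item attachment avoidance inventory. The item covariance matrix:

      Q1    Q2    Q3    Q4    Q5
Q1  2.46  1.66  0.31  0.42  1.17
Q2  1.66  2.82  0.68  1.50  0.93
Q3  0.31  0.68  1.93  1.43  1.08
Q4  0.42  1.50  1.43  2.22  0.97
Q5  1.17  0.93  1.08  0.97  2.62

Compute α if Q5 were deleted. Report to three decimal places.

Remaining items: Q1, Q2, Q3, Q4 (k = 4).
ΣVar(i) = 2.46 + 2.82 + 1.93 + 2.22 = 9.43
total variance = 9.43 + 2 × 6.00 = 21.43
α (item deleted) = (4/3)·(1 − 9.43/21.43) = 0.747

α = 0.747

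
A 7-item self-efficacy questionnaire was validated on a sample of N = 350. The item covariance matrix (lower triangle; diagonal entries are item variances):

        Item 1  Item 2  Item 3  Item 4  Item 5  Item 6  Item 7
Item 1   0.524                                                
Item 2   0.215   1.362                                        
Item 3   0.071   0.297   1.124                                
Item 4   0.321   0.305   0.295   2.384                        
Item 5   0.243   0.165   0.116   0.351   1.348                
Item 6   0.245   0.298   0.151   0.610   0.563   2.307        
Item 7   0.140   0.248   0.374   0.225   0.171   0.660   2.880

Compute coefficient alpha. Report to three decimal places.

coefficient alpha = 0.588

Σσᵢ² = 0.524 + 1.362 + 1.124 + 2.384 + 1.348 + 2.307 + 2.880 = 11.929
Sum of the distinct covariances = 6.064
Var(T) = 11.929 + 2 × 6.064 = 24.057
α = (k/(k−1))·(1 − Σσᵢ²/Var(T)) = (7/6)·(1 − 11.929/24.057) = 0.588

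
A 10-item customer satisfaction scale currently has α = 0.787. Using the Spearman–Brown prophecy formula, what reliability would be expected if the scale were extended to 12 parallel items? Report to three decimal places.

Length factor m = 12/10 = 1.2000
α' = m·α / (1 + (m−1)·α)
   = 12/10 × 0.787 / (1 + (12/10 − 1) × 0.787)
   = 0.9444 / 1.1574 = 0.816

predicted reliability = 0.816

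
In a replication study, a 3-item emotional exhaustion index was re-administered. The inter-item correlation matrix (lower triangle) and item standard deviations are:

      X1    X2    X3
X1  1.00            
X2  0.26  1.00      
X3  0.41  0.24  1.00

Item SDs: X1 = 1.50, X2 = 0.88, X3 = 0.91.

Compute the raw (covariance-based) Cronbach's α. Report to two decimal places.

Σσ²ᵢ = 1.50² + 0.88² + 0.91² = 3.8525
Covariances σ_ij = r_ij · s_i · s_j:
  σ(X1,X2) = 0.26 × 1.50 × 0.88 = 0.3432
  σ(X1,X3) = 0.41 × 1.50 × 0.91 = 0.5596
  σ(X2,X3) = 0.24 × 0.88 × 0.91 = 0.1922
σ²_T = Σσ²ᵢ + 2·Σσ_ij = 3.8525 + 2 × 1.0950 = 6.0425
α = (3/2)·(1 − 3.8525/6.0425) = 0.54

Cronbach's α = 0.54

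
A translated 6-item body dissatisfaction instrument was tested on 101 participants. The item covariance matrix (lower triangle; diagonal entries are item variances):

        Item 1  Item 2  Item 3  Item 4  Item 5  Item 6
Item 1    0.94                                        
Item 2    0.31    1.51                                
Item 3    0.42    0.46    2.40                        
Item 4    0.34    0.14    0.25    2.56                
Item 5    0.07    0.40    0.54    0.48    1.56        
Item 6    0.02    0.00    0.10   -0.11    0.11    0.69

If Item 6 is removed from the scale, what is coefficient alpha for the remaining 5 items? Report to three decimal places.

Remaining items: Item 1, Item 2, Item 3, Item 4, Item 5 (k = 5).
Σσᵢ² = 0.94 + 1.51 + 2.40 + 2.56 + 1.56 = 8.97
σ²_total = 8.97 + 2 × 3.41 = 15.79
α (item deleted) = (5/4)·(1 − 8.97/15.79) = 0.540

α = 0.540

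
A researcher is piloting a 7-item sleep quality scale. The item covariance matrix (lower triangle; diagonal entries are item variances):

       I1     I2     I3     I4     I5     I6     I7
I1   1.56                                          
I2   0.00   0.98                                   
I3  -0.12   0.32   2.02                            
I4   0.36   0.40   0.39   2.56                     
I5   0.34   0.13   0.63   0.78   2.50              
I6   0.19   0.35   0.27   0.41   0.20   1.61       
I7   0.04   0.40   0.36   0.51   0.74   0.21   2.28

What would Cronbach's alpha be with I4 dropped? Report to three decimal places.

α = 0.511

Remaining items: I1, I2, I3, I5, I6, I7 (k = 6).
Σσᵢ² = 1.56 + 0.98 + 2.02 + 2.50 + 1.61 + 2.28 = 10.95
σ²_T = 10.95 + 2 × 4.06 = 19.07
α (item deleted) = (6/5)·(1 − 10.95/19.07) = 0.511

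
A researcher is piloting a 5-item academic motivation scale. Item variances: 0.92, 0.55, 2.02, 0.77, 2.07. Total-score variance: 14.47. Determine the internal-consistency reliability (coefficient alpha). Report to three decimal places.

α = 0.703

Σσᵢ² = 0.92 + 0.55 + 2.02 + 0.77 + 2.07 = 6.33
α = (k/(k−1))·(1 − Σσᵢ²/σ²_total) = (5/4)·(1 − 6.33/14.47) = 0.703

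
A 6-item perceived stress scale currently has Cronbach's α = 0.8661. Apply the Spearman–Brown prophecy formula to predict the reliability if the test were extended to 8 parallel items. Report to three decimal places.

predicted reliability = 0.896

Length factor m = 8/6 = 1.3333
α' = m·α / (1 + (m−1)·α)
   = 8/6 × 0.8661 / (1 + (8/6 − 1) × 0.8661)
   = 1.1548 / 1.2887 = 0.896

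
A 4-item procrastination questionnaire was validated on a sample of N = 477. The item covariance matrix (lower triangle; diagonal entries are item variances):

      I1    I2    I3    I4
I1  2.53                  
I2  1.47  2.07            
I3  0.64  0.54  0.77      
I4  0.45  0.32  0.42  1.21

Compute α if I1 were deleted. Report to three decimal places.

Remaining items: I2, I3, I4 (k = 3).
ΣVar(i) = 2.07 + 0.77 + 1.21 = 4.05
Var(T) = 4.05 + 2 × 1.28 = 6.61
α (item deleted) = (3/2)·(1 − 4.05/6.61) = 0.581

α = 0.581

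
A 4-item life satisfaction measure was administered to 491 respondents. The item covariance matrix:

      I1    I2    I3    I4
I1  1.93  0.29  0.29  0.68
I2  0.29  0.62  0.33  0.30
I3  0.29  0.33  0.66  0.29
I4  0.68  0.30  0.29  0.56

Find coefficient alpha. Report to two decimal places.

ΣVar(i) = 1.93 + 0.62 + 0.66 + 0.56 = 3.77
Σ_{i<j} σ_ij = 2.18
total variance = 3.77 + 2 × 2.18 = 8.13
α = (k/(k−1))·(1 − ΣVar(i)/total variance) = (4/3)·(1 − 3.77/8.13) = 0.72

α = 0.72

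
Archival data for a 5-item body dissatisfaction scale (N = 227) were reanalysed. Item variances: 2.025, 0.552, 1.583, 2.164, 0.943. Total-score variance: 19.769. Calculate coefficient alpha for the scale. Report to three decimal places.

sum of item variances = 2.025 + 0.552 + 1.583 + 2.164 + 0.943 = 7.267
α = (k/(k−1))·(1 − sum of item variances/Var(T)) = (5/4)·(1 − 7.267/19.769) = 0.791

coefficient alpha = 0.791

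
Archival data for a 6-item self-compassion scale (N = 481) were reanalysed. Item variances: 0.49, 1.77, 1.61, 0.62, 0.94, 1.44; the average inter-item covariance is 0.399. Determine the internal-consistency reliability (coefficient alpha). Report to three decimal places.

coefficient alpha = 0.762

Σσᵢ² = 0.49 + 1.77 + 1.61 + 0.62 + 0.94 + 1.44 = 6.87
Sum of the 15 distinct covariances = 15 × 0.399 = 5.985
σ²_total = Σσᵢ² + 2·Σcov = 6.87 + 2 × 5.985 = 18.840
α = (6/5)·(1 − 6.87/18.840) = 0.762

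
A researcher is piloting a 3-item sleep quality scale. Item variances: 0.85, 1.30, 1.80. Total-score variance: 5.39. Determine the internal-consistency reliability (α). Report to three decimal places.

Σσᵢ² = 0.85 + 1.30 + 1.80 = 3.95
α = (k/(k−1))·(1 − Σσᵢ²/Var(T)) = (3/2)·(1 − 3.95/5.39) = 0.401

α = 0.401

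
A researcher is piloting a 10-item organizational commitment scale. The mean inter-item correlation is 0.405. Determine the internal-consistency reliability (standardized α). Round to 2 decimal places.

Standardized α = k·r̄ / (1 + (k−1)·r̄) = 10 × 0.405 / (1 + 9 × 0.405)
  = 4.0500 / 4.6450 = 0.87

α = 0.87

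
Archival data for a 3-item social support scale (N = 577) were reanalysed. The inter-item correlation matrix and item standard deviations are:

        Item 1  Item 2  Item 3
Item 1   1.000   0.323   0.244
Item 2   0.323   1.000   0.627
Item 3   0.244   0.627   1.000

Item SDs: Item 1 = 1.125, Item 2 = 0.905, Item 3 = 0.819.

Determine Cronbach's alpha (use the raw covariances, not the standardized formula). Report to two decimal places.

Σσ²ᵢ = 1.125² + 0.905² + 0.819² = 2.7554
Covariances σ_ij = r_ij · s_i · s_j:
  σ(Item 1,Item 2) = 0.323 × 1.125 × 0.905 = 0.3289
  σ(Item 1,Item 3) = 0.244 × 1.125 × 0.819 = 0.2248
  σ(Item 2,Item 3) = 0.627 × 0.905 × 0.819 = 0.4647
σ²_T = Σσ²ᵢ + 2·Σσ_ij = 2.7554 + 2 × 1.0184 = 4.7922
α = (3/2)·(1 − 2.7554/4.7922) = 0.64

Cronbach's alpha = 0.64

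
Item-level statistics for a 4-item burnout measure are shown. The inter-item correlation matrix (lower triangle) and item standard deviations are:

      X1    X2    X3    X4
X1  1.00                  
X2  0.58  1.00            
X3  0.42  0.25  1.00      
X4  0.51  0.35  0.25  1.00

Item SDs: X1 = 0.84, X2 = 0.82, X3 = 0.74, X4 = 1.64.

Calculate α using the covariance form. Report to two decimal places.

Σσ²ᵢ = 0.84² + 0.82² + 0.74² + 1.64² = 4.6152
Covariances σ_ij = r_ij · s_i · s_j:
  σ(X1,X2) = 0.58 × 0.84 × 0.82 = 0.3995
  σ(X1,X3) = 0.42 × 0.84 × 0.74 = 0.2611
  σ(X1,X4) = 0.51 × 0.84 × 1.64 = 0.7026
  σ(X2,X3) = 0.25 × 0.82 × 0.74 = 0.1517
  σ(X2,X4) = 0.35 × 0.82 × 1.64 = 0.4707
  σ(X3,X4) = 0.25 × 0.74 × 1.64 = 0.3034
σ²_T = Σσ²ᵢ + 2·Σσ_ij = 4.6152 + 2 × 2.2890 = 9.1932
α = (4/3)·(1 − 4.6152/9.1932) = 0.66

α = 0.66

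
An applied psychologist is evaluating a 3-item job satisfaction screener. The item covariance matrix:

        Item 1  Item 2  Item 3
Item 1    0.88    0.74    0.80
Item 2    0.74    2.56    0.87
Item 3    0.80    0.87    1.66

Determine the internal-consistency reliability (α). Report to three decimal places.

sum of item variances = 0.88 + 2.56 + 1.66 = 5.10
Σ_{i<j} σ_ij = 2.41
Var(T) = 5.10 + 2 × 2.41 = 9.92
α = (k/(k−1))·(1 − sum of item variances/Var(T)) = (3/2)·(1 − 5.10/9.92) = 0.729

α = 0.729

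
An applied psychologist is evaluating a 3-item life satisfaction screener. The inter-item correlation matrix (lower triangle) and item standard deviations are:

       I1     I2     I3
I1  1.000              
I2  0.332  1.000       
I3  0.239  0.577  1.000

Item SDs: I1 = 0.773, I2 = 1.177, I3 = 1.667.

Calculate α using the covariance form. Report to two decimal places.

α = 0.63

Σσ²ᵢ = 0.773² + 1.177² + 1.667² = 4.7617
Covariances σ_ij = r_ij · s_i · s_j:
  σ(I1,I2) = 0.332 × 0.773 × 1.177 = 0.3021
  σ(I1,I3) = 0.239 × 0.773 × 1.667 = 0.3080
  σ(I2,I3) = 0.577 × 1.177 × 1.667 = 1.1321
σ²_T = Σσ²ᵢ + 2·Σσ_ij = 4.7617 + 2 × 1.7422 = 8.2461
α = (3/2)·(1 − 4.7617/8.2461) = 0.63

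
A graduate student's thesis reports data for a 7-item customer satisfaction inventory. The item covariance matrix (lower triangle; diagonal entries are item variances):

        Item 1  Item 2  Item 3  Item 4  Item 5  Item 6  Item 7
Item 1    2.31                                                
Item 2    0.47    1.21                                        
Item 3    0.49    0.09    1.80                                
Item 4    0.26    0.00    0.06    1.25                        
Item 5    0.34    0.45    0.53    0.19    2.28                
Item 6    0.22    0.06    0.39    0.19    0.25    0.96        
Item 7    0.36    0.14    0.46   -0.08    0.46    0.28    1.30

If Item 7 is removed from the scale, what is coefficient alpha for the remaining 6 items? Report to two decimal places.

α = 0.54

Remaining items: Item 1, Item 2, Item 3, Item 4, Item 5, Item 6 (k = 6).
Σσᵢ² = 2.31 + 1.21 + 1.80 + 1.25 + 2.28 + 0.96 = 9.81
σ²_total = 9.81 + 2 × 3.99 = 17.79
α (item deleted) = (6/5)·(1 − 9.81/17.79) = 0.54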